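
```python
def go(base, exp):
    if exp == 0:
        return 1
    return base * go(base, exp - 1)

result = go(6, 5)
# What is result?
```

go(6, 5) = 6 * 6 * 6 * 6 * 6 = 7776

Answer: 7776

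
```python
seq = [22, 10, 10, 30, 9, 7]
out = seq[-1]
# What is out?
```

Trace:
`seq = [22, 10, 10, 30, 9, 7]` → seq = [22, 10, 10, 30, 9, 7]
`out = seq[-1]` → out = 7
So out = 7

Answer: 7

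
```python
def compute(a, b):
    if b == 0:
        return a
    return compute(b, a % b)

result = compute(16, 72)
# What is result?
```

compute(16, 72) -> compute(72, 16) -> compute(16, 8) -> compute(8, 0) -> 8

Answer: 8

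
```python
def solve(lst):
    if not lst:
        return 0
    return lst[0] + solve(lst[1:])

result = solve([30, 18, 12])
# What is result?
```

30 + 18 + 12 + 0 = 60

Answer: 60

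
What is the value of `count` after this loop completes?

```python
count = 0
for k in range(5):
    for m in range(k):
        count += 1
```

Triangle number: 0+1+2+...+4
`count` takes the values: 0 → 1 → 2 → 3 → 4 → 5 → 6 → 7 → 8 → 9 → 10

Answer: 10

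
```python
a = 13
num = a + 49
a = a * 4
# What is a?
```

Trace:
`a = 13` → a = 13
`num = a + 49` → num = 62
`a = a * 4` → a = 52
So a = 52

Answer: 52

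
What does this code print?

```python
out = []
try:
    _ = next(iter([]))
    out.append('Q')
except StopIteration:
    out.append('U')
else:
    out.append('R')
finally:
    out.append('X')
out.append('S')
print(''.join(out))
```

Execution trace: 'U' (except StopIteration) → 'X' (finally) → 'S' (after the try/except). Output: UXS

Answer: UXS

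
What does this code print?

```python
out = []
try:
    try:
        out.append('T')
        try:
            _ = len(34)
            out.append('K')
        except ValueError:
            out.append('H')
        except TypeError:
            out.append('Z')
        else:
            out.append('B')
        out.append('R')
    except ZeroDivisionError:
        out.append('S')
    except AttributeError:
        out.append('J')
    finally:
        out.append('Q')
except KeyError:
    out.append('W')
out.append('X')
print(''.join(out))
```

Execution trace: 'T' (try body) → 'Z' (inner except TypeError) → 'R' (try body, no exception) → 'Q' (finally) → 'X' (after the try/except). Output: TZRQX

Answer: TZRQX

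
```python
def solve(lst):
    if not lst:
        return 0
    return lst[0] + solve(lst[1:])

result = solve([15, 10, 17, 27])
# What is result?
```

15 + 10 + 17 + 27 + 0 = 69

Answer: 69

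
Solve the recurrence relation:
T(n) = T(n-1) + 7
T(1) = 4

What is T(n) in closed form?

Unrolling: T(n) = T(1) + 7·(n-1) = 4 + 7(n-1) = 7n - 3.

Answer: T(n) = 7n - 3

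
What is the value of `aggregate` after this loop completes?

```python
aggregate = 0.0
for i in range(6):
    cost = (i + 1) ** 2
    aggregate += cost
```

Sum of squared losses 1² + 2² + ... + 6²
`aggregate` takes the values: 0.0 → 1.0 → 5.0 → 14.0 → 30.0 → 55.0 → 91.0

Answer: 91.0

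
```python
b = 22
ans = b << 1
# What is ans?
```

Trace:
`b = 22` → b = 22
`ans = b << 1` → ans = 44
So ans = 44

Answer: 44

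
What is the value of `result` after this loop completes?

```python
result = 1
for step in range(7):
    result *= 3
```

3^7 = 2187
`result` takes the values: 1 → 3 → 9 → 27 → 81 → 243 → 729 → 2187

Answer: 2187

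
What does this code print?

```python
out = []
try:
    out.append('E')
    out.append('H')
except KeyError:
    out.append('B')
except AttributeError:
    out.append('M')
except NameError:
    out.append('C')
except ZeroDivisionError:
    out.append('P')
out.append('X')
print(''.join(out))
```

Execution trace: 'E' (try body) → 'H' (try body, no exception) → 'X' (after the try/except). Output: EHX

Answer: EHX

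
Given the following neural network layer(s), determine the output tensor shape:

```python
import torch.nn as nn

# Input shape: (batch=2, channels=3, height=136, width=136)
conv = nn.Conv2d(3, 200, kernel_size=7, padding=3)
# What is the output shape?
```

Input: (2, 3, 136, 136) -> Output: (2, 200, 136, 136)

Answer: (2, 200, 136, 136)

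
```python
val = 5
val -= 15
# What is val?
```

Trace:
`val = 5` → val = 5
`val -= 15` → val = -10
So val = -10

Answer: -10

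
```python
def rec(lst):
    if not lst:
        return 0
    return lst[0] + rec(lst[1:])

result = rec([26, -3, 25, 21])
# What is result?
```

26 + (-3) + 25 + 21 + 0 = 69

Answer: 69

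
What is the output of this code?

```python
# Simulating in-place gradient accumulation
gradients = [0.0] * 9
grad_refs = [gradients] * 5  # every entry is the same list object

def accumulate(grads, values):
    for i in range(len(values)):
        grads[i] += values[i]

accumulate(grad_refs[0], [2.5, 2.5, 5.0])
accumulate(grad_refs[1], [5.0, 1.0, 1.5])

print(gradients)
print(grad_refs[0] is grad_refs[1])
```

Key concept: gradient accumulation aliasing.
Step by step:
`gradients = [0.0] * 9` → gradients = [0.0, 0.0, 0.0, 0.0, 0.0, 0.0, 0.0, 0.0, 0.0]
`grad_refs = [gradients] * 5` → grad_refs = [[0.0, 0.0, 0.0, 0.0, 0.0, 0.0, 0.0, 0.0, 0.0], [0.0, 0.0, 0.0, 0.0, 0.0, 0.0, 0.0, 0.0, 0.0], [0.0, 0.0, 0.0, 0.0, 0.0, 0.0, 0.0, 0.0, 0.0], [0.0, 0.0, 0.0, 0.0, 0.0, 0.0, 0.0, 0.0, 0.0], [0.0, 0.0, 0.0, 0.0, 0.0, 0.0, 0.0, 0.0, 0.0]]
`accumulate(grad_refs[0], [2.5, 2.5, 5.0])` → gradients = [2.5, 2.5, 5.0, 0.0, 0.0, 0.0, 0.0, 0.0, 0.0]; grad_refs = [[2.5, 2.5, 5.0, 0.0, 0.0, 0.0, 0.0, 0.0, 0.0], [2.5, 2.5, 5.0, 0.0, 0.0, 0.0, 0.0, 0.0, 0.0], [2.5, 2.5, 5.0, 0.0, 0.0, 0.0, 0.0, 0.0, 0.0], [2.5, 2.5, 5.0, 0.0, 0.0, 0.0, 0.0, 0.0, 0.0], [2.5, 2.5, 5.0, 0.0, 0.0, 0.0, 0.0, 0.0, 0.0]]
`accumulate(grad_refs[1], [5.0, 1.0, 1.5])` → gradients = [7.5, 3.5, 6.5, 0.0, 0.0, 0.0, 0.0, 0.0, 0.0]; grad_refs = [[7.5, 3.5, 6.5, 0.0, 0.0, 0.0, 0.0, 0.0, 0.0], [7.5, 3.5, 6.5, 0.0, 0.0, 0.0, 0.0, 0.0, 0.0], [7.5, 3.5, 6.5, 0.0, 0.0, 0.0, 0.0, 0.0, 0.0], [7.5, 3.5, 6.5, 0.0, 0.0, 0.0, 0.0, 0.0, 0.0], [7.5, 3.5, 6.5, 0.0, 0.0, 0.0, 0.0, 0.0, 0.0]]
`print(gradients)` → prints [7.5, 3.5, 6.5, 0.0, 0.0, 0.0, 0.0, 0.0, 0.0]
`print(grad_refs[0] is grad_refs[1])` → prints True

Answer:
[7.5, 3.5, 6.5, 0.0, 0.0, 0.0, 0.0, 0.0, 0.0]
True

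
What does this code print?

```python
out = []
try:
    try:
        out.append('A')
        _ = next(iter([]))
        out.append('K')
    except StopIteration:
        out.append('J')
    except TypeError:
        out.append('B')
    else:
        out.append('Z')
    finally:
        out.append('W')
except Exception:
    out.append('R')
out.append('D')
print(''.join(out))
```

Execution trace: 'A' (inner try body) → 'J' (inner except StopIteration) → 'W' (inner finally) → 'D' (after the try/except). Output: AJWD

Answer: AJWD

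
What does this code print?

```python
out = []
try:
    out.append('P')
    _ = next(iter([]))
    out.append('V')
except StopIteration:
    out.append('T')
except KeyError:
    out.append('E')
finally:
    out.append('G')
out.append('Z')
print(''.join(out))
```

Execution trace: 'P' (try body) → 'T' (except StopIteration) → 'G' (finally) → 'Z' (after the try/except). Output: PTGZ

Answer: PTGZ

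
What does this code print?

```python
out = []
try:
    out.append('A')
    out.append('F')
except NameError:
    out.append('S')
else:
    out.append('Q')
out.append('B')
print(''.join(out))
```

Execution trace: 'A' (try body) → 'F' (try body, no exception) → 'Q' (else) → 'B' (after the try/except). Output: AFQB

Answer: AFQB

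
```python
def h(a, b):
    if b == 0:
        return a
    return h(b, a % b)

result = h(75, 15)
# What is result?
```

h(75, 15) -> h(15, 0) -> 15

Answer: 15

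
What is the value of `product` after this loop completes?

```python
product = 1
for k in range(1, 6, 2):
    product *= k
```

Product of 1, 3, 5, ... up to 5
`product` takes the values: 1 → 3 → 15

Answer: 15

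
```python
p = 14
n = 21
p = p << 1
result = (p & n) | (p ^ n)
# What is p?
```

Trace:
`p = 14` → p = 14
`n = 21` → n = 21
`p = p << 1` → p = 28
`result = (p & n) | (p ^ n)` → result = 29
So p = 28

Answer: 28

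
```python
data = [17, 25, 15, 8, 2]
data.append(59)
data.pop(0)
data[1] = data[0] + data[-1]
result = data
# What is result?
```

Trace:
`data = [17, 25, 15, 8, 2]` → data = [17, 25, 15, 8, 2]
`data.append(59)` → data = [17, 25, 15, 8, 2, 59]
`data.pop(0)` → data = [25, 15, 8, 2, 59]
`data[1] = data[0] + data[-1]` → data = [25, 84, 8, 2, 59]
`result = data` → result = [25, 84, 8, 2, 59]
So result = [25, 84, 8, 2, 59]

Answer: [25, 84, 8, 2, 59]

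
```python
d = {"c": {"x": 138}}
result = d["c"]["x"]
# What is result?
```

Trace:
`d = {"c": {"x": 138}}` → d = {'c': {'x': 138}}
`result = d["c"]["x"]` → result = 138
So result = 138

Answer: 138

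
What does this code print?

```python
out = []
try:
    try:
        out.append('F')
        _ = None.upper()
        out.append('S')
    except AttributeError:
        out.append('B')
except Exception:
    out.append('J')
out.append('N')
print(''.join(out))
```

Execution trace: 'F' (inner try body) → 'B' (inner except AttributeError) → 'N' (after the try/except). Output: FBN

Answer: FBN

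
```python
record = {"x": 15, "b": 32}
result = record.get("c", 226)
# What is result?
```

Trace:
`record = {"x": 15, "b": 32}` → record = {'x': 15, 'b': 32}
`result = record.get("c", 226)` → result = 226
So result = 226

Answer: 226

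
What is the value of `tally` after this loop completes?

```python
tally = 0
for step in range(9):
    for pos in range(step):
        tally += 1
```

Triangle number: 0+1+2+...+8
`tally` takes the values: 0 → 1 → 2 → 3 → 4 → 5 → 6 → 7 → 8 → 9 → 10 → 11 → 12 → 13 → 14 → 15 → 16 → 17 → 18 → 19 → 20 → 21 → 22 → 23 → 24 → 25 → 26 → 27 → 28 → 29 → 30 → 31 → 32 → 33 → 34 → 35 → 36

Answer: 36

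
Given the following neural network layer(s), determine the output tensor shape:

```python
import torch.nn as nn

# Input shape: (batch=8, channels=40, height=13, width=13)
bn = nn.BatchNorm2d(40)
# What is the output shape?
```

Input: (8, 40, 13, 13) -> Output: (8, 40, 13, 13)

Answer: (8, 40, 13, 13)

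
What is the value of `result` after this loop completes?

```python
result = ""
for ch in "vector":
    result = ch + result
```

Reverse 'vector'
`result` takes the values: "" → "v" → "ev" → "cev" → "tcev" → "otcev" → "rotcev"

Answer: "rotcev"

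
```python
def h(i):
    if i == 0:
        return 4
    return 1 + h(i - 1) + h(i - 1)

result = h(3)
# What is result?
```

h(i) = 1 + 2·h(i-1), h(0)=4. Closed form: (4+1)·2^3 - 1 = 39.

Answer: 39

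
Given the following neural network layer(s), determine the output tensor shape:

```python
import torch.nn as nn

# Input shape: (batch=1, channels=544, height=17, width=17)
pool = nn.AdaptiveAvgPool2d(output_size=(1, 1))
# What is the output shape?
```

Input: (1, 544, 17, 17) -> Output: (1, 544, 1, 1)

Answer: (1, 544, 1, 1)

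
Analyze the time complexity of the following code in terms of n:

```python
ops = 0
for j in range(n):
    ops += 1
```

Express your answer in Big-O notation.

Each loop level contributes: n. Multiplying the contributions gives O(n).

Answer: O(n)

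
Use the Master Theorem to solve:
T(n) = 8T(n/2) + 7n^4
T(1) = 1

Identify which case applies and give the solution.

a=8, b=2, f(n)=7n^4. log_2(8) = 3. Since c=4 > 3 and the regularity condition holds (8(n/2)^4 = (8/2^4)n^4 with 8/2^4 < 1), Case 3 applies: T(n) = Θ(f(n)) = O(n^4).

Answer: O(n^4) - Case 3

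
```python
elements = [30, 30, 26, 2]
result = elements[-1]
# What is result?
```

Trace:
`elements = [30, 30, 26, 2]` → elements = [30, 30, 26, 2]
`result = elements[-1]` → result = 2
So result = 2

Answer: 2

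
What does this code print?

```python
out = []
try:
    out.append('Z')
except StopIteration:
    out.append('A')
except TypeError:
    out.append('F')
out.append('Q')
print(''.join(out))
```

Execution trace: 'Z' (try body, no exception) → 'Q' (after the try/except). Output: ZQ

Answer: ZQ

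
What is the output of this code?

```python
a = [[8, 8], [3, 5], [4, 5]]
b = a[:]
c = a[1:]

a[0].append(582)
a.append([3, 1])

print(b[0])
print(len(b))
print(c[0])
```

Key concept: slice with nested mutation.
Step by step:
`a = [[8, 8], [3, 5], [4, 5]]` → a = [[8, 8], [3, 5], [4, 5]]
`b = a[:]` → b = [[8, 8], [3, 5], [4, 5]]
`c = a[1:]` → c = [[3, 5], [4, 5]]
`a[0].append(582)` → a = [[8, 8, 582], [3, 5], [4, 5]]; b = [[8, 8, 582], [3, 5], [4, 5]]
`a.append([3, 1])` → a = [[8, 8, 582], [3, 5], [4, 5], [3, 1]]
`print(b[0])` → prints [8, 8, 582]
`print(len(b))` → prints 3
`print(c[0])` → prints [3, 5]

Answer:
[8, 8, 582]
3
[3, 5]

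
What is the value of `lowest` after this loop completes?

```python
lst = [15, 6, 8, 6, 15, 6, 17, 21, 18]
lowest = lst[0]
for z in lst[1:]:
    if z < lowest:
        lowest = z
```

Minimum of [15, 6, 8, 6, 15, 6, 17, 21, 18]
`lowest` takes the values: 15 → 6

Answer: 6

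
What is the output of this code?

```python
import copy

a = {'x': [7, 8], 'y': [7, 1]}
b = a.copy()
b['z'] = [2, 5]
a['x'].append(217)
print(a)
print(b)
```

Key concept: shallow copy of dict with mutable values.
Step by step:
`a = {'x': [7, 8], 'y': [7, 1]}` → a = {'x': [7, 8], 'y': [7, 1]}
`b = a.copy()` → b = {'x': [7, 8], 'y': [7, 1]}
`b['z'] = [2, 5]` → b = {'x': [7, 8], 'y': [7, 1], 'z': [2, 5]}
`a['x'].append(217)` → a = {'x': [7, 8, 217], 'y': [7, 1]}; b = {'x': [7, 8, 217], 'y': [7, 1], 'z': [2, 5]}
`print(a)` → prints {'x': [7, 8, 217], 'y': [7, 1]}
`print(b)` → prints {'x': [7, 8, 217], 'y': [7, 1], 'z': [2, 5]}

Answer:
{'x': [7, 8, 217], 'y': [7, 1]}
{'x': [7, 8, 217], 'y': [7, 1], 'z': [2, 5]}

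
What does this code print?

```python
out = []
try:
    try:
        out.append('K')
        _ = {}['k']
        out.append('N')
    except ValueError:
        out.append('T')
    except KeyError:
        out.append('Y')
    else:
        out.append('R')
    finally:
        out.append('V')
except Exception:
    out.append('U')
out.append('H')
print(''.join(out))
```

Execution trace: 'K' (inner try body) → 'Y' (inner except KeyError) → 'V' (inner finally) → 'H' (after the try/except). Output: KYVH

Answer: KYVH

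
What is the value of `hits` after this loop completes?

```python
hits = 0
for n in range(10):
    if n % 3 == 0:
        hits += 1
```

Count numbers divisible by 3 in range(10)
`hits` takes the values: 0 → 1 → 2 → 3 → 4

Answer: 4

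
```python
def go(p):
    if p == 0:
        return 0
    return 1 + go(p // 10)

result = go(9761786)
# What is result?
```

Count of digits of 9761786: 7

Answer: 7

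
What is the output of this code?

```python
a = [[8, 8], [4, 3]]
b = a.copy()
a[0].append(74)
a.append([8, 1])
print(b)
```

Key concept: shallow copy with nested lists.
Step by step:
`a = [[8, 8], [4, 3]]` → a = [[8, 8], [4, 3]]
`b = a.copy()` → b = [[8, 8], [4, 3]]
`a[0].append(74)` → a = [[8, 8, 74], [4, 3]]; b = [[8, 8, 74], [4, 3]]
`a.append([8, 1])` → a = [[8, 8, 74], [4, 3], [8, 1]]
`print(b)` → prints [[8, 8, 74], [4, 3]]

Answer: [[8, 8, 74], [4, 3]]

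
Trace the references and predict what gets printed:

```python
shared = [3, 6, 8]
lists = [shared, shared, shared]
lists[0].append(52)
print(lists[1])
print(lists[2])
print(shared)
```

Key concept: list of same reference.
Step by step:
`shared = [3, 6, 8]` → shared = [3, 6, 8]
`lists = [shared, shared, shared]` → lists = [[3, 6, 8], [3, 6, 8], [3, 6, 8]]
`lists[0].append(52)` → shared = [3, 6, 8, 52]; lists = [[3, 6, 8, 52], [3, 6, 8, 52], [3, 6, 8, 52]]
`print(lists[1])` → prints [3, 6, 8, 52]
`print(lists[2])` → prints [3, 6, 8, 52]
`print(shared)` → prints [3, 6, 8, 52]

Answer:
[3, 6, 8, 52]
[3, 6, 8, 52]
[3, 6, 8, 52]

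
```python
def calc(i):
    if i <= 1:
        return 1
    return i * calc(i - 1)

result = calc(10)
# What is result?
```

calc(10) = 10 * 9 * 8 * 7 * 6 * 5 * 4 * 3 * 2 * 1 = 3628800

Answer: 3628800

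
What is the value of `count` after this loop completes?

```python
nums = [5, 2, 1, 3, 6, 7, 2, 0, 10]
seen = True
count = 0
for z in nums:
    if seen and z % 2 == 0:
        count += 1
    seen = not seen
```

Count even values at even positions
`count` takes the values: 0 → 1 → 2 → 3

Answer: 3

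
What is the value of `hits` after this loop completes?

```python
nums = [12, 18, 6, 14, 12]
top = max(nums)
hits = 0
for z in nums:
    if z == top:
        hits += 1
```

Count of max value 18 in [12, 18, 6, 14, 12]
`hits` takes the values: 0 → 1

Answer: 1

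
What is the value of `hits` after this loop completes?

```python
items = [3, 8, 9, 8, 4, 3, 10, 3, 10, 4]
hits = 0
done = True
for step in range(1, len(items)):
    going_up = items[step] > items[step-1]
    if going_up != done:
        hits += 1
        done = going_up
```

Count direction changes in [3, 8, 9, 8, 4, 3, 10, 3, 10, 4]
`hits` takes the values: 0 → 1 → 2 → 3 → 4 → 5

Answer: 5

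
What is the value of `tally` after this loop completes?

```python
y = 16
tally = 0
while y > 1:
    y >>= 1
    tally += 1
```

Count right shifts until 1
`tally` takes the values: 0 → 1 → 2 → 3 → 4

Answer: 4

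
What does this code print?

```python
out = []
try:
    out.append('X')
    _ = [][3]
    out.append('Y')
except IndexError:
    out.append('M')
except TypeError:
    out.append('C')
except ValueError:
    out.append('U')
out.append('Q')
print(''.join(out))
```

Execution trace: 'X' (try body) → 'M' (except IndexError) → 'Q' (after the try/except). Output: XMQ

Answer: XMQ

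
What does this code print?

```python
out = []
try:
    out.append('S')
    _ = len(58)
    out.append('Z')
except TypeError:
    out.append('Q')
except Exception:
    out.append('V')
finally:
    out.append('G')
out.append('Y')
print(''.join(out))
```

Execution trace: 'S' (try body) → 'Q' (except TypeError) → 'G' (finally) → 'Y' (after the try/except). Output: SQGY

Answer: SQGY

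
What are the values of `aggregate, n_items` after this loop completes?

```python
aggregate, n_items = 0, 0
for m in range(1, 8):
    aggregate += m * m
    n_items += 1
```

Sum of squares and count
`aggregate, n_items` takes the values: (0, 0) → (1, 0) → (1, 1) → (5, 1) → (5, 2) → (14, 2) → (14, 3) → (30, 3) → (30, 4) → (55, 4) → (55, 5) → (91, 5) → (91, 6) → (140, 6) → (140, 7)

Answer: 140, 7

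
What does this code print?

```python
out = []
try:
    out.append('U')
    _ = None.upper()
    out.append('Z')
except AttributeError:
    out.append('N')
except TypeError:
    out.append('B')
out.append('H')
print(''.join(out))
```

Execution trace: 'U' (try body) → 'N' (except AttributeError) → 'H' (after the try/except). Output: UNH

Answer: UNH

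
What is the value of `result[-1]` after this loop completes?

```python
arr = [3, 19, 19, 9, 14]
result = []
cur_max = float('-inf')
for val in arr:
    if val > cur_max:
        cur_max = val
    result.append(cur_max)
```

Running max ends at 19
`result` takes the values: [] → [3] → [3, 19] → [3, 19, 19] → [3, 19, 19, 19] → [3, 19, 19, 19, 19]
So `result[-1]` = 19

Answer: 19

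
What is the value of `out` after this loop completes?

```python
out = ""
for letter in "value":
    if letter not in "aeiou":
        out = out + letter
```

Remove vowels from 'value'
`out` takes the values: "" → "v" → "vl"

Answer: "vl"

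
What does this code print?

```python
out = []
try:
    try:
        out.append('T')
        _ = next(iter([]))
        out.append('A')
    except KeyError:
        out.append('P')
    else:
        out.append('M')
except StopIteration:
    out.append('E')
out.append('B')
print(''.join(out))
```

Execution trace: 'T' (try body) → 'E' (outer except StopIteration) → 'B' (after the try/except). Output: TEB

Answer: TEB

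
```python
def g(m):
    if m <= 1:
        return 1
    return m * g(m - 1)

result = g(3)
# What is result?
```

g(3) = 3 * 2 * 1 = 6

Answer: 6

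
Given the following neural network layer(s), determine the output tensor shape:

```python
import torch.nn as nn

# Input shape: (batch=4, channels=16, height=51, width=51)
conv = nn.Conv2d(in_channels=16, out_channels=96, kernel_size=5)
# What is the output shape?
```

Input: (4, 16, 51, 51) -> Output: (4, 96, 47, 47)

Answer: (4, 96, 47, 47)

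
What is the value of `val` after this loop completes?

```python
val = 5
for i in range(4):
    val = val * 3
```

Multiply by 3, 4 times: 5 * 3^4 = 405
`val` takes the values: 5 → 15 → 45 → 135 → 405

Answer: 405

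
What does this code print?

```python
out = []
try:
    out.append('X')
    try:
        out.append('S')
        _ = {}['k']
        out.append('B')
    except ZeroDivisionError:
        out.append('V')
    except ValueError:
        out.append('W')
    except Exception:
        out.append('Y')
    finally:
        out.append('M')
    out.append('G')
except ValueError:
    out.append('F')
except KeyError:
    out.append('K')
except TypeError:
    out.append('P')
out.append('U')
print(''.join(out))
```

Execution trace: 'X' (try body) → 'S' (inner try body) → 'Y' (inner except Exception) → 'M' (inner finally) → 'G' (try body, no exception) → 'U' (after the try/except). Output: XSYMGU

Answer: XSYMGU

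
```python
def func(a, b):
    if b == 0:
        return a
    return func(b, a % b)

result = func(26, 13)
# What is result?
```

func(26, 13) -> func(13, 0) -> 13

Answer: 13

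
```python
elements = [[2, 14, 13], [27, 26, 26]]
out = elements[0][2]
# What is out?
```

Trace:
`elements = [[2, 14, 13], [27, 26, 26]]` → elements = [[2, 14, 13], [27, 26, 26]]
`out = elements[0][2]` → out = 13
So out = 13

Answer: 13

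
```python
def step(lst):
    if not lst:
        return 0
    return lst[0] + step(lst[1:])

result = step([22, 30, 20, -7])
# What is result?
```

22 + 30 + 20 + (-7) + 0 = 65

Answer: 65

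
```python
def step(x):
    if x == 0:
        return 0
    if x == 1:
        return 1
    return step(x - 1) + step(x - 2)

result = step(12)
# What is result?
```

Build up from base cases: step(0)=0, step(1)=1, step(2)=1, step(3)=2, step(4)=3, step(5)=5, step(6)=8, ..., step(12)=144

Answer: 144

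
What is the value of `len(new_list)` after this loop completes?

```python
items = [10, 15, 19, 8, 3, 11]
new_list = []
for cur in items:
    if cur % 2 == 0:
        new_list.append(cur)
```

Count even numbers in [10, 15, 19, 8, 3, 11]
`new_list` takes the values: [] → [10] → [10, 8]
So `len(new_list)` = 2

Answer: 2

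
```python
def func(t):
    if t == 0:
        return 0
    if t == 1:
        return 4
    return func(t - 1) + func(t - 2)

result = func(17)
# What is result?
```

Build up from base cases: func(0)=0, func(1)=4, func(2)=4, func(3)=8, func(4)=12, func(5)=20, func(6)=32, ..., func(17)=6388

Answer: 6388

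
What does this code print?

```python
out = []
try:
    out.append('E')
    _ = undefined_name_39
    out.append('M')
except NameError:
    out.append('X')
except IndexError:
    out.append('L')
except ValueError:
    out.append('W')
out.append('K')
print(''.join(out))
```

Execution trace: 'E' (try body) → 'X' (except NameError) → 'K' (after the try/except). Output: EXK

Answer: EXK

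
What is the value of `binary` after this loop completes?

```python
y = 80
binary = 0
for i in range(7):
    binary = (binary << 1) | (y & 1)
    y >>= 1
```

Reverse lowest 7 bits of 80
`binary` takes the values: 0 → 1 → 2 → 5

Answer: 5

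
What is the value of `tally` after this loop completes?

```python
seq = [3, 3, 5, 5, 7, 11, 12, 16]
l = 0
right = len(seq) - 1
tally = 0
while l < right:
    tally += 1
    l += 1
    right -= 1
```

Iterations until pointers meet (list length 8)
`tally` takes the values: 0 → 1 → 2 → 3 → 4

Answer: 4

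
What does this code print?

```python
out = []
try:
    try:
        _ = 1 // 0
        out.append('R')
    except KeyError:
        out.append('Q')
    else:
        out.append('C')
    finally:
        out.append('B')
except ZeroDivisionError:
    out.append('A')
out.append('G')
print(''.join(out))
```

Execution trace: 'B' (inner finally) → 'A' (outer except ZeroDivisionError) → 'G' (after the try/except). Output: BAG

Answer: BAG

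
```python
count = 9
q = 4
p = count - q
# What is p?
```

Trace:
`count = 9` → count = 9
`q = 4` → q = 4
`p = count - q` → p = 5
So p = 5

Answer: 5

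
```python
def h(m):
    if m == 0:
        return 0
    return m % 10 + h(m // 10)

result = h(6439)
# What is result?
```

Sum of digits of 6439: 9 + 3 + 4 + 6 = 22

Answer: 22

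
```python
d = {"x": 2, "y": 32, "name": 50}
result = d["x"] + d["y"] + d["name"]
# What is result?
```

Trace:
`d = {"x": 2, "y": 32, "name": 50}` → d = {'x': 2, 'y': 32, 'name': 50}
`result = d["x"] + d["y"] + d["name"]` → result = 84
So result = 84

Answer: 84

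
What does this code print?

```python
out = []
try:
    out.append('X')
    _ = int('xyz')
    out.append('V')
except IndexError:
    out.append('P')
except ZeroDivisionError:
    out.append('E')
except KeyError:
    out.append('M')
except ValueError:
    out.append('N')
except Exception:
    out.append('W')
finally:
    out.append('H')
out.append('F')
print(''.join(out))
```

Execution trace: 'X' (try body) → 'N' (except ValueError) → 'H' (finally) → 'F' (after the try/except). Output: XNHF

Answer: XNHF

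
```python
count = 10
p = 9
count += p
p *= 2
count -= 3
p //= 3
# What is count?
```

Trace:
`count = 10` → count = 10
`p = 9` → p = 9
`count += p` → count = 19
`p *= 2` → p = 18
`count -= 3` → count = 16
`p //= 3` → p = 6
So count = 16

Answer: 16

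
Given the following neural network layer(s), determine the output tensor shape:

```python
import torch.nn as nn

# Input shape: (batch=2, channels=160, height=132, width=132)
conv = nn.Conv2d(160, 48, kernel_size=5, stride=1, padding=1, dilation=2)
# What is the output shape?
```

Input: (2, 160, 132, 132) -> Output: (2, 48, 126, 126)

Answer: (2, 48, 126, 126)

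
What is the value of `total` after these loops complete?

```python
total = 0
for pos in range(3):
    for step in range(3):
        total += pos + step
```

Sum of all pos+step for pos,step in 3x3
`total` takes the values: 0 → 1 → 3 → 4 → 6 → 9 → 11 → 14 → 18

Answer: 18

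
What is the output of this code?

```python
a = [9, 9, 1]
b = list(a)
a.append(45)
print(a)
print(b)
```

Key concept: list() constructor creates copy.
Step by step:
`a = [9, 9, 1]` → a = [9, 9, 1]
`b = list(a)` → b = [9, 9, 1]
`a.append(45)` → a = [9, 9, 1, 45]
`print(a)` → prints [9, 9, 1, 45]
`print(b)` → prints [9, 9, 1]

Answer:
[9, 9, 1, 45]
[9, 9, 1]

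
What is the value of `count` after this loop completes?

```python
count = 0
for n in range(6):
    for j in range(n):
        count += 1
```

Triangle number: 0+1+2+...+5
`count` takes the values: 0 → 1 → 2 → 3 → 4 → 5 → 6 → 7 → 8 → 9 → 10 → 11 → 12 → 13 → 14 → 15

Answer: 15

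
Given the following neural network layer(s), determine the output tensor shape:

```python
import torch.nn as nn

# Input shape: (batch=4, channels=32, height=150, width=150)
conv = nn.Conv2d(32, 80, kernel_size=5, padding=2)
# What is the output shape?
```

Input: (4, 32, 150, 150) -> Output: (4, 80, 150, 150)

Answer: (4, 80, 150, 150)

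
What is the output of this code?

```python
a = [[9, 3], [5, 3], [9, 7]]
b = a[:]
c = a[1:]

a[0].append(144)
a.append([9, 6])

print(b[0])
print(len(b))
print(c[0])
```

Key concept: slice with nested mutation.
Step by step:
`a = [[9, 3], [5, 3], [9, 7]]` → a = [[9, 3], [5, 3], [9, 7]]
`b = a[:]` → b = [[9, 3], [5, 3], [9, 7]]
`c = a[1:]` → c = [[5, 3], [9, 7]]
`a[0].append(144)` → a = [[9, 3, 144], [5, 3], [9, 7]]; b = [[9, 3, 144], [5, 3], [9, 7]]
`a.append([9, 6])` → a = [[9, 3, 144], [5, 3], [9, 7], [9, 6]]
`print(b[0])` → prints [9, 3, 144]
`print(len(b))` → prints 3
`print(c[0])` → prints [5, 3]

Answer:
[9, 3, 144]
3
[5, 3]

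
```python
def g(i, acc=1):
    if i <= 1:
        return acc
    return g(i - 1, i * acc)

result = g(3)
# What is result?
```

Accumulator trace (n, acc): (3, 1) -> (2, 3) -> (1, 6) -> return 6

Answer: 6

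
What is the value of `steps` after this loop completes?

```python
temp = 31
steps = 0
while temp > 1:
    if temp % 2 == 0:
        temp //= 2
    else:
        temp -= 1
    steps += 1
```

Steps to reduce 31 to 1
`steps` takes the values: 0 → 1 → 2 → 3 → 4 → 5 → 6 → 7 → 8

Answer: 8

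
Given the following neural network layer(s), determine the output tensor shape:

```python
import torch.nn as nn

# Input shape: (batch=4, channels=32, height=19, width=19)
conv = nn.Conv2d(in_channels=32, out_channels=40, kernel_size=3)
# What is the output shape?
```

Input: (4, 32, 19, 19) -> Output: (4, 40, 17, 17)

Answer: (4, 40, 17, 17)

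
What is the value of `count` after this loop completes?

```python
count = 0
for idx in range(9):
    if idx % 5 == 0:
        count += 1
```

Count numbers divisible by 5 in range(9)
`count` takes the values: 0 → 1 → 2

Answer: 2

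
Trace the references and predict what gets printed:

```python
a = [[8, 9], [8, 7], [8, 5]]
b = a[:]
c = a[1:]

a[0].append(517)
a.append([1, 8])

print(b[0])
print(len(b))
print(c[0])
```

Key concept: slice with nested mutation.
Step by step:
`a = [[8, 9], [8, 7], [8, 5]]` → a = [[8, 9], [8, 7], [8, 5]]
`b = a[:]` → b = [[8, 9], [8, 7], [8, 5]]
`c = a[1:]` → c = [[8, 7], [8, 5]]
`a[0].append(517)` → a = [[8, 9, 517], [8, 7], [8, 5]]; b = [[8, 9, 517], [8, 7], [8, 5]]
`a.append([1, 8])` → a = [[8, 9, 517], [8, 7], [8, 5], [1, 8]]
`print(b[0])` → prints [8, 9, 517]
`print(len(b))` → prints 3
`print(c[0])` → prints [8, 7]

Answer:
[8, 9, 517]
3
[8, 7]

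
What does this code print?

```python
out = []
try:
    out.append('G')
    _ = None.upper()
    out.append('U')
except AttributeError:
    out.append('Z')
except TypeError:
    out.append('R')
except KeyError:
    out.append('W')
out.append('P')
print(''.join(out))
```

Execution trace: 'G' (try body) → 'Z' (except AttributeError) → 'P' (after the try/except). Output: GZP

Answer: GZP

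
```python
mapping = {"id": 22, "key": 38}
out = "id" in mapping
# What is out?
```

Trace:
`mapping = {"id": 22, "key": 38}` → mapping = {'id': 22, 'key': 38}
`out = "id" in mapping` → out = True
So out = True

Answer: True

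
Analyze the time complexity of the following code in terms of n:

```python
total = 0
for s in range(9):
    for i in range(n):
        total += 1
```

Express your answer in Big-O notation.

Each loop level contributes: 1 × n. Multiplying the contributions gives O(n).

Answer: O(n)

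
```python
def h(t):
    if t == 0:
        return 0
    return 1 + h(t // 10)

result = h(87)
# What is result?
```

Count of digits of 87: 2

Answer: 2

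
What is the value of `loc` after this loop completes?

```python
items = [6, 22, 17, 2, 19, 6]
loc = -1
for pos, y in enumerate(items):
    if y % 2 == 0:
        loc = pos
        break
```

First even number index in [6, 22, 17, 2, 19, 6]
`loc` takes the values: -1 → 0

Answer: 0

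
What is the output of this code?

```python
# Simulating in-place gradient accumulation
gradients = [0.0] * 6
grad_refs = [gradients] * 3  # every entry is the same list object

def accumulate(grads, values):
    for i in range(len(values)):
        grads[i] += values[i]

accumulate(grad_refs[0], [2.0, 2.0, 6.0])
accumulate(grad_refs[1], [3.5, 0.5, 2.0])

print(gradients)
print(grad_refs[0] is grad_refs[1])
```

Key concept: gradient accumulation aliasing.
Step by step:
`gradients = [0.0] * 6` → gradients = [0.0, 0.0, 0.0, 0.0, 0.0, 0.0]
`grad_refs = [gradients] * 3` → grad_refs = [[0.0, 0.0, 0.0, 0.0, 0.0, 0.0], [0.0, 0.0, 0.0, 0.0, 0.0, 0.0], [0.0, 0.0, 0.0, 0.0, 0.0, 0.0]]
`accumulate(grad_refs[0], [2.0, 2.0, 6.0])` → gradients = [2.0, 2.0, 6.0, 0.0, 0.0, 0.0]; grad_refs = [[2.0, 2.0, 6.0, 0.0, 0.0, 0.0], [2.0, 2.0, 6.0, 0.0, 0.0, 0.0], [2.0, 2.0, 6.0, 0.0, 0.0, 0.0]]
`accumulate(grad_refs[1], [3.5, 0.5, 2.0])` → gradients = [5.5, 2.5, 8.0, 0.0, 0.0, 0.0]; grad_refs = [[5.5, 2.5, 8.0, 0.0, 0.0, 0.0], [5.5, 2.5, 8.0, 0.0, 0.0, 0.0], [5.5, 2.5, 8.0, 0.0, 0.0, 0.0]]
`print(gradients)` → prints [5.5, 2.5, 8.0, 0.0, 0.0, 0.0]
`print(grad_refs[0] is grad_refs[1])` → prints True

Answer:
[5.5, 2.5, 8.0, 0.0, 0.0, 0.0]
True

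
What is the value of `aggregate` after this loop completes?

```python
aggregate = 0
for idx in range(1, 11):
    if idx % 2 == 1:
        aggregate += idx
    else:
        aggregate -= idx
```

Add odd, subtract even
`aggregate` takes the values: 0 → 1 → -1 → 2 → -2 → 3 → -3 → 4 → -4 → 5 → -5

Answer: -5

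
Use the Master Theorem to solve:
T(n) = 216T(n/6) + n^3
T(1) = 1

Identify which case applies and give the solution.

a=216, b=6, f(n)=n^3. log_6(216) = 3. Since c=3 = 3, Case 2 applies: T(n) = Θ(n^log_b(a) · log n) = O(n^3 log n).

Answer: O(n^3 log n) - Case 2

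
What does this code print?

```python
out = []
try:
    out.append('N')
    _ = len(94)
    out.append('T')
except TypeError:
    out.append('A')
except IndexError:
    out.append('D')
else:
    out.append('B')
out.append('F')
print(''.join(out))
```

Execution trace: 'N' (try body) → 'A' (except TypeError) → 'F' (after the try/except). Output: NAF

Answer: NAF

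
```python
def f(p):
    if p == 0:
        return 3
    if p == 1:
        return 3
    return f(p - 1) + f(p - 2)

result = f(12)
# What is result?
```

Build up from base cases: f(0)=3, f(1)=3, f(2)=6, f(3)=9, f(4)=15, f(5)=24, f(6)=39, ..., f(12)=699

Answer: 699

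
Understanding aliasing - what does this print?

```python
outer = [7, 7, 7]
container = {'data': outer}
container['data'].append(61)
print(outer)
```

Key concept: dict holds reference to list.
Step by step:
`outer = [7, 7, 7]` → outer = [7, 7, 7]
`container = {'data': outer}` → container = {'data': [7, 7, 7]}
`container['data'].append(61)` → outer = [7, 7, 7, 61]; container = {'data': [7, 7, 7, 61]}
`print(outer)` → prints [7, 7, 7, 61]

Answer: [7, 7, 7, 61]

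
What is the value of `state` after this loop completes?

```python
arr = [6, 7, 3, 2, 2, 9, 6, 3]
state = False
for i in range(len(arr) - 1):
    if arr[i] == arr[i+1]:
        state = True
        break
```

Check consecutive duplicates in [6, 7, 3, 2, 2, 9, 6, 3]
`state` takes the values: False → True

Answer: True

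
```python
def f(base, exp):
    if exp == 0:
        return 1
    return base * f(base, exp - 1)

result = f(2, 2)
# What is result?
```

f(2, 2) = 2 * 2 = 4

Answer: 4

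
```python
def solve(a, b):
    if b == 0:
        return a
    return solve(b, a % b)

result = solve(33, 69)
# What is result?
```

solve(33, 69) -> solve(69, 33) -> solve(33, 3) -> solve(3, 0) -> 3

Answer: 3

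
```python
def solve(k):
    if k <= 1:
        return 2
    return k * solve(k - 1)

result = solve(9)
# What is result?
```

solve(9) = 9 * 8 * 7 * 6 * 5 * 4 * 3 * 2 * 2 = 725760

Answer: 725760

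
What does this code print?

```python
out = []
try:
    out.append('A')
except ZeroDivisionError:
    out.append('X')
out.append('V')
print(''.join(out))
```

Execution trace: 'A' (try body, no exception) → 'V' (after the try/except). Output: AV

Answer: AV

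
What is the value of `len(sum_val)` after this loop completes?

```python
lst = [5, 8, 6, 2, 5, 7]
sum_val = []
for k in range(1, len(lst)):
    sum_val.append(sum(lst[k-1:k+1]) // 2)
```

Number of 2-element averages
`sum_val` takes the values: [] → [6] → [6, 7] → [6, 7, 4] → [6, 7, 4, 3] → [6, 7, 4, 3, 6]
So `len(sum_val)` = 5

Answer: 5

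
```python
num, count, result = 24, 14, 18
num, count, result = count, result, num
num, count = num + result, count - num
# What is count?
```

Trace:
`num, count, result = 24, 14, 18` → num = 24; count = 14; result = 18
`num, count, result = count, result, num` → num = 14; count = 18; result = 24
`num, count = num + result, count - num` → num = 38; count = 4
So count = 4

Answer: 4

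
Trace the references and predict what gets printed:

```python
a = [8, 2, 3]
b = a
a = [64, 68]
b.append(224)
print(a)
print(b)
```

Key concept: rebinding vs mutation: a is rebound to a new list, b still points at the original.
Step by step:
`a = [8, 2, 3]` → a = [8, 2, 3]
`b = a` → b = [8, 2, 3] (same object as a)
`a = [64, 68]` → a = [64, 68]
`b.append(224)` → b = [8, 2, 3, 224]
`print(a)` → prints [64, 68]
`print(b)` → prints [8, 2, 3, 224]

Answer:
[64, 68]
[8, 2, 3, 224]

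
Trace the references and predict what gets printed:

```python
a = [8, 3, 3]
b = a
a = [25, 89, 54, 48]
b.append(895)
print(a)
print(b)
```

Key concept: rebinding vs mutation: a is rebound to a new list, b still points at the original.
Step by step:
`a = [8, 3, 3]` → a = [8, 3, 3]
`b = a` → b = [8, 3, 3] (same object as a)
`a = [25, 89, 54, 48]` → a = [25, 89, 54, 48]
`b.append(895)` → b = [8, 3, 3, 895]
`print(a)` → prints [25, 89, 54, 48]
`print(b)` → prints [8, 3, 3, 895]

Answer:
[25, 89, 54, 48]
[8, 3, 3, 895]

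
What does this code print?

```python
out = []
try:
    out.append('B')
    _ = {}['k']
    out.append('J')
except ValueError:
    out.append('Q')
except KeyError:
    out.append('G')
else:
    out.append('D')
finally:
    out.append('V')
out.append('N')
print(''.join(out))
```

Execution trace: 'B' (try body) → 'G' (except KeyError) → 'V' (finally) → 'N' (after the try/except). Output: BGVN

Answer: BGVN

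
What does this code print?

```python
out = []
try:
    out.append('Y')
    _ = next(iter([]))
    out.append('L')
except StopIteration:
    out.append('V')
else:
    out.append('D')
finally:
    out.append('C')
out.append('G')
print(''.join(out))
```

Execution trace: 'Y' (try body) → 'V' (except StopIteration) → 'C' (finally) → 'G' (after the try/except). Output: YVCG

Answer: YVCG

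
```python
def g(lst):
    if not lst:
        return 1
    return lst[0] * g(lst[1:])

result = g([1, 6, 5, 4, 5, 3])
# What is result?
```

Product over [1, 6, 5, 4, 5, 3] = 1 * 6 * 5 * 4 * 5 * 3 = 1800

Answer: 1800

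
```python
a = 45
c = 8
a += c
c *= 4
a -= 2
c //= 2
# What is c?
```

Trace:
`a = 45` → a = 45
`c = 8` → c = 8
`a += c` → a = 53
`c *= 4` → c = 32
`a -= 2` → a = 51
`c //= 2` → c = 16
So c = 16

Answer: 16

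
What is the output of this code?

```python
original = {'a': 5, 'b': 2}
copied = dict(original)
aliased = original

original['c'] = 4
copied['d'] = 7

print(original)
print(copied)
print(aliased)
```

Key concept: dict() creates copy, assignment creates alias.
Step by step:
`original = {'a': 5, 'b': 2}` → original = {'a': 5, 'b': 2}
`copied = dict(original)` → copied = {'a': 5, 'b': 2}
`aliased = original` → aliased = {'a': 5, 'b': 2} (same object as original)
`original['c'] = 4` → original = {'a': 5, 'b': 2, 'c': 4} (same object as aliased); aliased = {'a': 5, 'b': 2, 'c': 4} (same object as original)
`copied['d'] = 7` → copied = {'a': 5, 'b': 2, 'd': 7}
`print(original)` → prints {'a': 5, 'b': 2, 'c': 4}
`print(copied)` → prints {'a': 5, 'b': 2, 'd': 7}
`print(aliased)` → prints {'a': 5, 'b': 2, 'c': 4}

Answer:
{'a': 5, 'b': 2, 'c': 4}
{'a': 5, 'b': 2, 'd': 7}
{'a': 5, 'b': 2, 'c': 4}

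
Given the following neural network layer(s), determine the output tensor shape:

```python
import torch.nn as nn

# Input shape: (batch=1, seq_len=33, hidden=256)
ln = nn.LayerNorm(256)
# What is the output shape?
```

Input: (1, 33, 256) -> Output: (1, 33, 256)

Answer: (1, 33, 256)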